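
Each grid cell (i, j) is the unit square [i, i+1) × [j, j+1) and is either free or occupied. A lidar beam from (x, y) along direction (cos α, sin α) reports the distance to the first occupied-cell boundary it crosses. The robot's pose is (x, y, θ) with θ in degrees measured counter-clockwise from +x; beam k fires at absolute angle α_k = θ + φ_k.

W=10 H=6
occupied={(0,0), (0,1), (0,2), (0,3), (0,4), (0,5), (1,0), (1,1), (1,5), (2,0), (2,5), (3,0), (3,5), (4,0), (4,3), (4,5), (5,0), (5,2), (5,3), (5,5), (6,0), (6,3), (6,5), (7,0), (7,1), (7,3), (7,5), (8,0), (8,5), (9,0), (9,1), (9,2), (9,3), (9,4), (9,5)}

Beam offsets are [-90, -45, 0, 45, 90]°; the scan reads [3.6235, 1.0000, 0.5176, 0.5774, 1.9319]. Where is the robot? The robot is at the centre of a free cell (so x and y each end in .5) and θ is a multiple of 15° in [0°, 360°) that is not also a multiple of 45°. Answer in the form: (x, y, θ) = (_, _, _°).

(x, y, θ) = (4.5, 1.5, 255°)

The pose lattice has 25·16 = 400 candidates. Test each by forward raycasting.
  (5.5, 4.5, 285°): beam 1 = 4.6587 ≠ 3.6235 ✗
  (6.5, 2.5, 75°): beam 1 = 2.5882 ≠ 3.6235 ✗
  (7.5, 2.5, 210°): beam 1 = 0.5774 ≠ 3.6235 ✗
  (1.5, 2.5, 120°): beam 1 = 2.8868 ≠ 3.6235 ✗
  (6.5, 1.5, 165°): beam 1 = 1.5529 ≠ 3.6235 ✗
  …
  (4.5, 1.5, 255°): r_1=3.6235, r_2=1.0000, r_3=0.5176, r_4=0.5774, r_5=1.9319 — all match ✓
Only this pose fits every beam.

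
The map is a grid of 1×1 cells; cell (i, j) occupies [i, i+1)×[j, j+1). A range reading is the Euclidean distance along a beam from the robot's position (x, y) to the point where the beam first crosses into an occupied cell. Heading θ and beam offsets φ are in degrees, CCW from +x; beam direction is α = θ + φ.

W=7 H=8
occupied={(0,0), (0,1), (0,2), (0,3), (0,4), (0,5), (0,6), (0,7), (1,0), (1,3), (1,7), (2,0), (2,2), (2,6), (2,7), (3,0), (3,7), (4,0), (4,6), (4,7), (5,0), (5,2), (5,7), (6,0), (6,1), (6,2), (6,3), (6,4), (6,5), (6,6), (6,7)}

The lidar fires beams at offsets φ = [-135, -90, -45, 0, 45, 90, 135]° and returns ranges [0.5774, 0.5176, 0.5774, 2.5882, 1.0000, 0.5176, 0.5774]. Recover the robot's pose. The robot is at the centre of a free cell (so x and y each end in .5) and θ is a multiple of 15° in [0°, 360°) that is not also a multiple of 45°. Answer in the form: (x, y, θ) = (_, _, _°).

(x, y, θ) = (5.5, 1.5, 165°)

Enumerate (i+0.5, j+0.5, θ) over the 25 free cells and 16 admissible headings. For each, cast all 7 beams and compare to the given ranges.
  (3.5, 6.5, 60°): beam 1 = 5.6940 ≠ 0.5774 ✗
  (4.5, 2.5, 75°): beam 1 = 1.7321 ≠ 0.5774 ✗
  (2.5, 4.5, 120°): beam 1 = 3.6235 ≠ 0.5774 ✗
  …
  (5.5, 1.5, 165°): r_1=0.5774, r_2=0.5176, r_3=0.5774, r_4=2.5882, r_5=1.0000, r_6=0.5176, r_7=0.5774 — all match ✓
Unique over the lattice → pose = (5.5, 1.5, 165°).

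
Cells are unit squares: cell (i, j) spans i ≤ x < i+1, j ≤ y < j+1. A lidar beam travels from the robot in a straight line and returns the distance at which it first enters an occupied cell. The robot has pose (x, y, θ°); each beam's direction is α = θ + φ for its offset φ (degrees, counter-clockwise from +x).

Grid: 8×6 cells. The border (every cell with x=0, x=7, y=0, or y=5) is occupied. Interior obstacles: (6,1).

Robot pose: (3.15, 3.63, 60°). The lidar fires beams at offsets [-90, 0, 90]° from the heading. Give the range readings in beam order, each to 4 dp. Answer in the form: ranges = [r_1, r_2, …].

beam 1: φ=-90°, α=330°
  d=(0.8660,-0.5000)  start (3,3)  tX=0.9815 tY=1.2600  stride 1/|dx|=1.1547 1/|dy|=2.0000
    cross x-line → (4,3), t=0.9815
    cross y-line → (4,2), t=1.2600
    cross x-line → (5,2), t=2.1362
    cross y-line → (5,1), t=3.2600
    cross x-line → (6,1), t=3.2909 (wall)
  → r_1 = 3.2909
beam 2: φ=0°, α=60°
  d=(0.5000,0.8660)  start (3,3)  tX=1.7000 tY=0.4272  stride 1/|dx|=2.0000 1/|dy|=1.1547
    cross y-line → (3,4), t=0.4272
    cross y-line → (3,5), t=1.5819 (wall)
  → r_2 = 1.5819
beam 3: φ=90°, α=150°
  d=(-0.8660,0.5000)  start (3,3)  tX=0.1732 tY=0.7400  stride 1/|dx|=1.1547 1/|dy|=2.0000
    cross x-line → (2,3), t=0.1732
    cross y-line → (2,4), t=0.7400
    cross x-line → (1,4), t=1.3279
    cross x-line → (0,4), t=2.4826 (wall)
  → r_3 = 2.4826

ranges = [3.2909, 1.5819, 2.4826]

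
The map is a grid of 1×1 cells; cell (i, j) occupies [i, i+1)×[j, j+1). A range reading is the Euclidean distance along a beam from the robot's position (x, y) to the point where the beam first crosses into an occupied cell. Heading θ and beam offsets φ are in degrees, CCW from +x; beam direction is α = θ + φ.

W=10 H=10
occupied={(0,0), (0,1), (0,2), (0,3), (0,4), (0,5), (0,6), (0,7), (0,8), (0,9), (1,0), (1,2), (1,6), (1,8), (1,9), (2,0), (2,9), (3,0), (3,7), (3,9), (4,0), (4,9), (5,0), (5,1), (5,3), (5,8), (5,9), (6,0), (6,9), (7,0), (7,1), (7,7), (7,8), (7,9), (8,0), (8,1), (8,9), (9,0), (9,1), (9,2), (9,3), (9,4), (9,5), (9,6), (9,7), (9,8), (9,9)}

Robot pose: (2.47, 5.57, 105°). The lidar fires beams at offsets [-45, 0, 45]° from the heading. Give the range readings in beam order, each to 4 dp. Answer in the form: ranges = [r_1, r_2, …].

beam 1: φ=-45°, α=60°
  cosα=0.5000 sinα=0.8660 | (2,5) | tMaxX 1.0600 tMaxY 0.4965 | tΔX 2.0000 tΔY 1.1547
    t=0.4965 [y] (2,6)
    t=1.0600 [x] (3,6)
    t=1.6512 [y] (3,7) — stop
  → r_1 = 1.6512
beam 2: φ=0°, α=105°
  cosα=-0.2588 sinα=0.9659 | (2,5) | tMaxX 1.8159 tMaxY 0.4452 | tΔX 3.8637 tΔY 1.0353
    t=0.4452 [y] (2,6)
    t=1.4804 [y] (2,7)
    t=1.8159 [x] (1,7)
    t=2.5157 [y] (1,8) — stop
  → r_2 = 2.5157
beam 3: φ=45°, α=150°
  cosα=-0.8660 sinα=0.5000 | (2,5) | tMaxX 0.5427 tMaxY 0.8600 | tΔX 1.1547 tΔY 2.0000
    t=0.5427 [x] (1,5)
    t=0.8600 [y] (1,6) — stop
  → r_3 = 0.8600

ranges = [1.6512, 2.5157, 0.8600]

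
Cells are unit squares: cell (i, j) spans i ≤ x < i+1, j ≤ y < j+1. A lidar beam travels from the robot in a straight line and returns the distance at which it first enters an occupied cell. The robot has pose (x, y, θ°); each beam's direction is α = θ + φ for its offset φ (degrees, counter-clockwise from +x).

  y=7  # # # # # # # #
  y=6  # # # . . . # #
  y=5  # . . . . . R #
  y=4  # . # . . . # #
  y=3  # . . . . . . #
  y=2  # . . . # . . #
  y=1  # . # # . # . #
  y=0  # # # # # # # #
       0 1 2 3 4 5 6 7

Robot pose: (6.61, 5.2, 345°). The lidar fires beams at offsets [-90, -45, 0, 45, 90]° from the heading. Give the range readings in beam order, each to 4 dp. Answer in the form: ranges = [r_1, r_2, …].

beam 1: φ=-90°, α=255°
  direction (-0.2588, -0.9659); cell (6,5); t to first gridline: x 2.3569, y 0.2071 (then +3.8637 / +1.0353)
    (6,4) via y @ 0.2071  # hit
  → r_1 = 0.2071
beam 2: φ=-45°, α=300°
  direction (0.5000, -0.8660); cell (6,5); t to first gridline: x 0.7800, y 0.2309 (then +2.0000 / +1.1547)
    (6,4) via y @ 0.2309  # hit
  → r_2 = 0.2309
beam 3: φ=0°, α=345°
  direction (0.9659, -0.2588); cell (6,5); t to first gridline: x 0.4038, y 0.7727 (then +1.0353 / +3.8637)
    (7,5) via x @ 0.4038  # hit
  → r_3 = 0.4038
beam 4: φ=45°, α=30°
  direction (0.8660, 0.5000); cell (6,5); t to first gridline: x 0.4503, y 1.6000 (then +1.1547 / +2.0000)
    (7,5) via x @ 0.4503  # hit
  → r_4 = 0.4503
beam 5: φ=90°, α=75°
  direction (0.2588, 0.9659); cell (6,5); t to first gridline: x 1.5068, y 0.8282 (then +3.8637 / +1.0353)
    (6,6) via y @ 0.8282  # hit
  → r_5 = 0.8282

ranges = [0.2071, 0.2309, 0.4038, 0.4503, 0.8282]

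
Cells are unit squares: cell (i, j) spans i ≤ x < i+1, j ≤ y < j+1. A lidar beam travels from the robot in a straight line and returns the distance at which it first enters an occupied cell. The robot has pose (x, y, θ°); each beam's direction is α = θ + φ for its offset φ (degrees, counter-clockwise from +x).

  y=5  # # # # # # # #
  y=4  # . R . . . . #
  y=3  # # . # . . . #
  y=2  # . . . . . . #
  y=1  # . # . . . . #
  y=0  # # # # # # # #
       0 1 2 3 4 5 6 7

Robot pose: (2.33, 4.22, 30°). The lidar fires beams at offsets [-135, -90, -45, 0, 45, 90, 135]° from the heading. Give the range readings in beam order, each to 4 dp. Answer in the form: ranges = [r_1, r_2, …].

ranges = [3.3336, 1.3400, 0.8500, 1.5600, 0.8075, 0.9007, 1.3769]

beam 1: φ=-135°, α=255°
  dir = (cos 255°, sin 255°) = (-0.2588, -0.9659); from cell (2,4)
  next x-line at t=1.2750, next y-line at t=0.2278; Δt_x=3.8637, Δt_y=1.0353
    y: enter (2,3) at t=0.2278
    y: enter (2,2) at t=1.2630
    x: enter (1,2) at t=1.2750
    y: enter (1,1) at t=2.2983
    y: enter (1,0) at t=3.3336 ← occupied
  → r_1 = 3.3336
beam 2: φ=-90°, α=300°
  dir = (cos 300°, sin 300°) = (0.5000, -0.8660); from cell (2,4)
  next x-line at t=1.3400, next y-line at t=0.2540; Δt_x=2.0000, Δt_y=1.1547
    y: enter (2,3) at t=0.2540
    x: enter (3,3) at t=1.3400 ← occupied
  → r_2 = 1.3400
beam 3: φ=-45°, α=345°
  dir = (cos 345°, sin 345°) = (0.9659, -0.2588); from cell (2,4)
  next x-line at t=0.6936, next y-line at t=0.8500; Δt_x=1.0353, Δt_y=3.8637
    x: enter (3,4) at t=0.6936
    y: enter (3,3) at t=0.8500 ← occupied
  → r_3 = 0.8500
beam 4: φ=0°, α=30°
  dir = (cos 30°, sin 30°) = (0.8660, 0.5000); from cell (2,4)
  next x-line at t=0.7736, next y-line at t=1.5600; Δt_x=1.1547, Δt_y=2.0000
    x: enter (3,4) at t=0.7736
    y: enter (3,5) at t=1.5600 ← occupied
  → r_4 = 1.5600
beam 5: φ=45°, α=75°
  dir = (cos 75°, sin 75°) = (0.2588, 0.9659); from cell (2,4)
  next x-line at t=2.5887, next y-line at t=0.8075; Δt_x=3.8637, Δt_y=1.0353
    y: enter (2,5) at t=0.8075 ← occupied
  → r_5 = 0.8075
beam 6: φ=90°, α=120°
  dir = (cos 120°, sin 120°) = (-0.5000, 0.8660); from cell (2,4)
  next x-line at t=0.6600, next y-line at t=0.9007; Δt_x=2.0000, Δt_y=1.1547
    x: enter (1,4) at t=0.6600
    y: enter (1,5) at t=0.9007 ← occupied
  → r_6 = 0.9007
beam 7: φ=135°, α=165°
  dir = (cos 165°, sin 165°) = (-0.9659, 0.2588); from cell (2,4)
  next x-line at t=0.3416, next y-line at t=3.0137; Δt_x=1.0353, Δt_y=3.8637
    x: enter (1,4) at t=0.3416
    x: enter (0,4) at t=1.3769 ← occupied
  → r_7 = 1.3769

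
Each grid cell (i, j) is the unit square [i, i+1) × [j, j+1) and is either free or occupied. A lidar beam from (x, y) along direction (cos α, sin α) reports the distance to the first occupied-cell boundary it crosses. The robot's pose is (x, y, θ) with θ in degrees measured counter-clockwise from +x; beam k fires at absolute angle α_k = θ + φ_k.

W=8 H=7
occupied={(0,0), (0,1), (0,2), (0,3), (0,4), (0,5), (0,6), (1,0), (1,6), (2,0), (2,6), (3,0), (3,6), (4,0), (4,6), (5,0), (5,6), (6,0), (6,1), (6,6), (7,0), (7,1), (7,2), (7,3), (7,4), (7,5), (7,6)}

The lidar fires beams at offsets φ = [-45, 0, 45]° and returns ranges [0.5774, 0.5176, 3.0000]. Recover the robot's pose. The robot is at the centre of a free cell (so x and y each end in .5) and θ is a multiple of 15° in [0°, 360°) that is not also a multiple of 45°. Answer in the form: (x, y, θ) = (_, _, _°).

Candidates: 29 free-cell centres × 16 headings = 464 poses. Raycast each; keep the one whose scan matches to 4 dp.
  (3.5, 3.5, 150°): beam 1 = 2.5882 ≠ 0.5774 ✗
  (1.5, 2.5, 165°): beam 1 = 1.0000 ≠ 0.5774 ✗
  (1.5, 3.5, 255°): beam 2 = 1.9319 ≠ 0.5176 ✗
  (2.5, 5.5, 165°): beam 2 = 1.5529 ≠ 0.5176 ✗
  …
  (5.5, 1.5, 15°): r_1=0.5774, r_2=0.5176, r_3=3.0000 — all match ✓
Only this pose fits every beam.

(x, y, θ) = (5.5, 1.5, 15°)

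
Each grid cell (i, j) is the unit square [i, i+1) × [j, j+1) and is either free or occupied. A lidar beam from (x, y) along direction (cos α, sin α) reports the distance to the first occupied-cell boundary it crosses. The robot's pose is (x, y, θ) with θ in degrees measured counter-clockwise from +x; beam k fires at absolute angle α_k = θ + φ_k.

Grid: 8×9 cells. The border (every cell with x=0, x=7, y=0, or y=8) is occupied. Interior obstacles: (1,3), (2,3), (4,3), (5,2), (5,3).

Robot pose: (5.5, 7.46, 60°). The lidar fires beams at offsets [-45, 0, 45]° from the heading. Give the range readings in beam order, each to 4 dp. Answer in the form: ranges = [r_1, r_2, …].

beam 1: φ=-45°, α=15°
  d=(0.9659,0.2588)  start (5,7)  tX=0.5176 tY=2.0864  stride 1/|dx|=1.0353 1/|dy|=3.8637
    cross x-line → (6,7), t=0.5176
    cross x-line → (7,7), t=1.5529 (wall)
  → r_1 = 1.5529
beam 2: φ=0°, α=60°
  d=(0.5000,0.8660)  start (5,7)  tX=1.0000 tY=0.6235  stride 1/|dx|=2.0000 1/|dy|=1.1547
    cross y-line → (5,8), t=0.6235 (wall)
  → r_2 = 0.6235
beam 3: φ=45°, α=105°
  d=(-0.2588,0.9659)  start (5,7)  tX=1.9319 tY=0.5590  stride 1/|dx|=3.8637 1/|dy|=1.0353
    cross y-line → (5,8), t=0.5590 (wall)
  → r_3 = 0.5590

ranges = [1.5529, 0.6235, 0.5590]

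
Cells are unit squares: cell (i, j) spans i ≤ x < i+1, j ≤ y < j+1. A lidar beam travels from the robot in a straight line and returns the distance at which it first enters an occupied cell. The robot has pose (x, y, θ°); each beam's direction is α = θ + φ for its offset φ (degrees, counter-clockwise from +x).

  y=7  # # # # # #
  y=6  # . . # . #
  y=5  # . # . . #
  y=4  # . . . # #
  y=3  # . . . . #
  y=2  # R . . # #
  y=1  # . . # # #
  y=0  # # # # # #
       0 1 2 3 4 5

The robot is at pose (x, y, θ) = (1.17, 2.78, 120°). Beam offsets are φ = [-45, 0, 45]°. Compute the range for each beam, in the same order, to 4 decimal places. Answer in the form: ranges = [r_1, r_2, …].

ranges = [3.2069, 0.3400, 0.1760]

beam 1: φ=-45°, α=75°
  direction (0.2588, 0.9659); cell (1,2); t to first gridline: x 3.2069, y 0.2278 (then +3.8637 / +1.0353)
    (1,3) via y @ 0.2278
    (1,4) via y @ 1.2630
    (1,5) via y @ 2.2983
    (2,5) via x @ 3.2069  # hit
  → r_1 = 3.2069
beam 2: φ=0°, α=120°
  direction (-0.5000, 0.8660); cell (1,2); t to first gridline: x 0.3400, y 0.2540 (then +2.0000 / +1.1547)
    (1,3) via y @ 0.2540
    (0,3) via x @ 0.3400  # hit
  → r_2 = 0.3400
beam 3: φ=45°, α=165°
  direction (-0.9659, 0.2588); cell (1,2); t to first gridline: x 0.1760, y 0.8500 (then +1.0353 / +3.8637)
    (0,2) via x @ 0.1760  # hit
  → r_3 = 0.1760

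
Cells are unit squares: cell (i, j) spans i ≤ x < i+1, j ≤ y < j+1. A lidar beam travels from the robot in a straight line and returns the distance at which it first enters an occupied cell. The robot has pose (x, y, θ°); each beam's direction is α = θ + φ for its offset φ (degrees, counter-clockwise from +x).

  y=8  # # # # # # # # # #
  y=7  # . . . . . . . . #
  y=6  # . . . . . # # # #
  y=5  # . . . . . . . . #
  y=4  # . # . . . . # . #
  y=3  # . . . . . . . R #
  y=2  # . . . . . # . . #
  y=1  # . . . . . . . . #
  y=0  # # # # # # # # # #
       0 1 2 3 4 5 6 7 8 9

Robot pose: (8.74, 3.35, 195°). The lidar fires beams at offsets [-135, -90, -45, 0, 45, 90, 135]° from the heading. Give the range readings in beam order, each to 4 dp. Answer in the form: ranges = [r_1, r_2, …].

ranges = [0.5200, 2.7435, 1.3000, 1.8014, 2.7135, 1.0046, 0.3002]

beam 1: φ=-135°, α=60°
  cosα=0.5000 sinα=0.8660 | (8,3) | tMaxX 0.5200 tMaxY 0.7506 | tΔX 2.0000 tΔY 1.1547
    t=0.5200 [x] (9,3) — stop
  → r_1 = 0.5200
beam 2: φ=-90°, α=105°
  cosα=-0.2588 sinα=0.9659 | (8,3) | tMaxX 2.8591 tMaxY 0.6729 | tΔX 3.8637 tΔY 1.0353
    t=0.6729 [y] (8,4)
    t=1.7082 [y] (8,5)
    t=2.7435 [y] (8,6) — stop
  → r_2 = 2.7435
beam 3: φ=-45°, α=150°
  cosα=-0.8660 sinα=0.5000 | (8,3) | tMaxX 0.8545 tMaxY 1.3000 | tΔX 1.1547 tΔY 2.0000
    t=0.8545 [x] (7,3)
    t=1.3000 [y] (7,4) — stop
  → r_3 = 1.3000
beam 4: φ=0°, α=195°
  cosα=-0.9659 sinα=-0.2588 | (8,3) | tMaxX 0.7661 tMaxY 1.3523 | tΔX 1.0353 tΔY 3.8637
    t=0.7661 [x] (7,3)
    t=1.3523 [y] (7,2)
    t=1.8014 [x] (6,2) — stop
  → r_4 = 1.8014
beam 5: φ=45°, α=240°
  cosα=-0.5000 sinα=-0.8660 | (8,3) | tMaxX 1.4800 tMaxY 0.4041 | tΔX 2.0000 tΔY 1.1547
    t=0.4041 [y] (8,2)
    t=1.4800 [x] (7,2)
    t=1.5588 [y] (7,1)
    t=2.7135 [y] (7,0) — stop
  → r_5 = 2.7135
beam 6: φ=90°, α=285°
  cosα=0.2588 sinα=-0.9659 | (8,3) | tMaxX 1.0046 tMaxY 0.3623 | tΔX 3.8637 tΔY 1.0353
    t=0.3623 [y] (8,2)
    t=1.0046 [x] (9,2) — stop
  → r_6 = 1.0046
beam 7: φ=135°, α=330°
  cosα=0.8660 sinα=-0.5000 | (8,3) | tMaxX 0.3002 tMaxY 0.7000 | tΔX 1.1547 tΔY 2.0000
    t=0.3002 [x] (9,3) — stop
  → r_7 = 0.3002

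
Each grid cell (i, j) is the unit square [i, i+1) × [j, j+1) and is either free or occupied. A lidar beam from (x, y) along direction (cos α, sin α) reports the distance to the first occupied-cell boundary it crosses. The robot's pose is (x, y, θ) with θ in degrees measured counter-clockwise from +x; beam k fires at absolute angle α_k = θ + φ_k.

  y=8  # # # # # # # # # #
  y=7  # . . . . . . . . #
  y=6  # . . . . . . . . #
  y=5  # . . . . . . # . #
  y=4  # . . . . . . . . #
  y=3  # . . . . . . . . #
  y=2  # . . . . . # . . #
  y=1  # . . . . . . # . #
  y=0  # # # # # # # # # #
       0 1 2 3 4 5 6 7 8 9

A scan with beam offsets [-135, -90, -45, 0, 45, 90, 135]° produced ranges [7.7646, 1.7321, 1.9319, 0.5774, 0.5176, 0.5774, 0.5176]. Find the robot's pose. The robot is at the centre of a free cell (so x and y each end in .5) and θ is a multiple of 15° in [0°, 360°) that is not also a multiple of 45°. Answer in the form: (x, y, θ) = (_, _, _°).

(x, y, θ) = (8.5, 7.5, 330°)

The pose lattice has 53·16 = 848 candidates. Test each by forward raycasting.
  (3.5, 2.5, 240°): beam 1 = 5.6940 ≠ 7.7646 ✗
  (3.5, 1.5, 210°): beam 1 = 6.7293 ≠ 7.7646 ✗
  (3.5, 7.5, 195°): beam 1 = 0.5774 ≠ 7.7646 ✗
  (2.5, 3.5, 285°): beam 1 = 1.7321 ≠ 7.7646 ✗
  …
  (8.5, 7.5, 330°): r_1=7.7646, r_2=1.7321, r_3=1.9319, r_4=0.5774, r_5=0.5176, r_6=0.5774, r_7=0.5176 — all match ✓
Unique over the lattice → pose = (8.5, 7.5, 330°).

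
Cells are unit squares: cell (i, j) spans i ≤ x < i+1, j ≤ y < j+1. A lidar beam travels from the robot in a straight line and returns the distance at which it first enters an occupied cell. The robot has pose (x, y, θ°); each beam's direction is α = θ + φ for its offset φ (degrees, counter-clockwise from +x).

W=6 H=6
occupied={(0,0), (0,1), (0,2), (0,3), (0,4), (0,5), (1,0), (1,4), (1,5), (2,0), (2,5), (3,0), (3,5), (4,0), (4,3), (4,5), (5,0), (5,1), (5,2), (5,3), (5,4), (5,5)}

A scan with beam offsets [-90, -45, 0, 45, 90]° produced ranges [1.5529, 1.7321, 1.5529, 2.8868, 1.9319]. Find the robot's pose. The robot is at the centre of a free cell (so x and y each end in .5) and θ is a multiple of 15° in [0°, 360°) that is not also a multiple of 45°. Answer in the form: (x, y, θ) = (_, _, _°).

(x, y, θ) = (2.5, 2.5, 285°)

The pose lattice has 14·16 = 224 candidates. Test each by forward raycasting.
  (3.5, 3.5, 330°): beam 1 = 2.8868 ≠ 1.5529 ✗
  (1.5, 3.5, 255°): beam 1 = 0.5176 ≠ 1.5529 ✗
  (4.5, 1.5, 330°): beam 1 = 0.5774 ≠ 1.5529 ✗
  (1.5, 1.5, 195°): beam 1 = 1.9319 ≠ 1.5529 ✗
  (4.5, 4.5, 255°): beam 1 = 1.9319 ≠ 1.5529 ✗
  …
  (2.5, 2.5, 285°): r_1=1.5529, r_2=1.7321, r_3=1.5529, r_4=2.8868, r_5=1.9319 — all match ✓
No second candidate reproduces the full scan.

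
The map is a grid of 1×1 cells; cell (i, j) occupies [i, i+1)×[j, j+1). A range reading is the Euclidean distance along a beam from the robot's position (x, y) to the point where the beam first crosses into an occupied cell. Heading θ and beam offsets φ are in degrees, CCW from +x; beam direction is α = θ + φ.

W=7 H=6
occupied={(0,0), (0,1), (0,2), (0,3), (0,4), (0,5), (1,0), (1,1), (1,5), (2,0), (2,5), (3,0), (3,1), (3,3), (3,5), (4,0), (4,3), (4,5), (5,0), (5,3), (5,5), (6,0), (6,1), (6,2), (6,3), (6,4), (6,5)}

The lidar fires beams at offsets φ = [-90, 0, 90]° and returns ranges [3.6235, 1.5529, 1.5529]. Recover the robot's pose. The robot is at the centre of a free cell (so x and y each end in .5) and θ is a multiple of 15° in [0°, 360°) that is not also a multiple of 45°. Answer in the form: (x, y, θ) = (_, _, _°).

(x, y, θ) = (4.5, 2.5, 255°)

Enumerate (i+0.5, j+0.5, θ) over the 15 free cells and 16 admissible headings. For each, cast all 3 beams and compare to the given ranges.
  (5.5, 2.5, 345°): beam 1 = 1.5529 ≠ 3.6235 ✗
  (2.5, 3.5, 255°): beam 1 = 1.5529 ≠ 3.6235 ✗
  (3.5, 2.5, 15°): beam 1 = 0.5176 ≠ 3.6235 ✗
  …
  (4.5, 2.5, 255°): r_1=3.6235, r_2=1.5529, r_3=1.5529 — all match ✓
Only this pose fits every beam.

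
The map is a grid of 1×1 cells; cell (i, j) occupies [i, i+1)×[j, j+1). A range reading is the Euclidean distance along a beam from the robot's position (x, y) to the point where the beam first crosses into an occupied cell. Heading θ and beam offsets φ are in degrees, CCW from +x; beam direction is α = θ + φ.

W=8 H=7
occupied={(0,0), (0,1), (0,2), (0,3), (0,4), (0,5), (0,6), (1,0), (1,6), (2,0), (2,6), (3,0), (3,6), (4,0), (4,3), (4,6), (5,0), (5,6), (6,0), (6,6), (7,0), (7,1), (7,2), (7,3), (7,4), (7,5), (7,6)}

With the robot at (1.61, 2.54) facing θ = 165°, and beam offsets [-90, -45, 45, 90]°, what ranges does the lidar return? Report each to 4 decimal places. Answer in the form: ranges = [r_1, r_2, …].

beam 1: φ=-90°, α=75°
  cosα=0.2588 sinα=0.9659 | (1,2) | tMaxX 1.5068 tMaxY 0.4762 | tΔX 3.8637 tΔY 1.0353
    t=0.4762 [y] (1,3)
    t=1.5068 [x] (2,3)
    t=1.5115 [y] (2,4)
    t=2.5468 [y] (2,5)
    t=3.5821 [y] (2,6) — stop
  → r_1 = 3.5821
beam 2: φ=-45°, α=120°
  cosα=-0.5000 sinα=0.8660 | (1,2) | tMaxX 1.2200 tMaxY 0.5312 | tΔX 2.0000 tΔY 1.1547
    t=0.5312 [y] (1,3)
    t=1.2200 [x] (0,3) — stop
  → r_2 = 1.2200
beam 3: φ=45°, α=210°
  cosα=-0.8660 sinα=-0.5000 | (1,2) | tMaxX 0.7044 tMaxY 1.0800 | tΔX 1.1547 tΔY 2.0000
    t=0.7044 [x] (0,2) — stop
  → r_3 = 0.7044
beam 4: φ=90°, α=255°
  cosα=-0.2588 sinα=-0.9659 | (1,2) | tMaxX 2.3569 tMaxY 0.5590 | tΔX 3.8637 tΔY 1.0353
    t=0.5590 [y] (1,1)
    t=1.5943 [y] (1,0) — stop
  → r_4 = 1.5943

ranges = [3.5821, 1.2200, 0.7044, 1.5943]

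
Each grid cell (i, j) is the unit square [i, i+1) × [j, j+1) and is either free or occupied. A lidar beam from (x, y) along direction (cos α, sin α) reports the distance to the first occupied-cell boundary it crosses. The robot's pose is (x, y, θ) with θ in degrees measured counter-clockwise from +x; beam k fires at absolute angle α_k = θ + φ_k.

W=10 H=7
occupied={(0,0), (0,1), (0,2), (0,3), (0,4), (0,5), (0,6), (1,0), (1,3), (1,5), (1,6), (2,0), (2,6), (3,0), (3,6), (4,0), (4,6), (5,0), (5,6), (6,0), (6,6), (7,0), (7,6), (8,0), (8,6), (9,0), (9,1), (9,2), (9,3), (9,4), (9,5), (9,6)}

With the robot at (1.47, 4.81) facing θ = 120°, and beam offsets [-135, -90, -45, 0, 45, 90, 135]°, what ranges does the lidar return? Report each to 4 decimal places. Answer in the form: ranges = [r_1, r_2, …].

beam 1: φ=-135°, α=345°
  dir = (cos 345°, sin 345°) = (0.9659, -0.2588); from cell (1,4)
  next x-line at t=0.5487, next y-line at t=3.1296; Δt_x=1.0353, Δt_y=3.8637
    x: enter (2,4) at t=0.5487
    x: enter (3,4) at t=1.5840
    x: enter (4,4) at t=2.6192
    y: enter (4,3) at t=3.1296
    x: enter (5,3) at t=3.6545
    x: enter (6,3) at t=4.6898
    x: enter (7,3) at t=5.7251
    x: enter (8,3) at t=6.7604
    y: enter (8,2) at t=6.9933
    x: enter (9,2) at t=7.7956 ← occupied
  → r_1 = 7.7956
beam 2: φ=-90°, α=30°
  dir = (cos 30°, sin 30°) = (0.8660, 0.5000); from cell (1,4)
  next x-line at t=0.6120, next y-line at t=0.3800; Δt_x=1.1547, Δt_y=2.0000
    y: enter (1,5) at t=0.3800 ← occupied
  → r_2 = 0.3800
beam 3: φ=-45°, α=75°
  dir = (cos 75°, sin 75°) = (0.2588, 0.9659); from cell (1,4)
  next x-line at t=2.0478, next y-line at t=0.1967; Δt_x=3.8637, Δt_y=1.0353
    y: enter (1,5) at t=0.1967 ← occupied
  → r_3 = 0.1967
beam 4: φ=0°, α=120°
  dir = (cos 120°, sin 120°) = (-0.5000, 0.8660); from cell (1,4)
  next x-line at t=0.9400, next y-line at t=0.2194; Δt_x=2.0000, Δt_y=1.1547
    y: enter (1,5) at t=0.2194 ← occupied
  → r_4 = 0.2194
beam 5: φ=45°, α=165°
  dir = (cos 165°, sin 165°) = (-0.9659, 0.2588); from cell (1,4)
  next x-line at t=0.4866, next y-line at t=0.7341; Δt_x=1.0353, Δt_y=3.8637
    x: enter (0,4) at t=0.4866 ← occupied
  → r_5 = 0.4866
beam 6: φ=90°, α=210°
  dir = (cos 210°, sin 210°) = (-0.8660, -0.5000); from cell (1,4)
  next x-line at t=0.5427, next y-line at t=1.6200; Δt_x=1.1547, Δt_y=2.0000
    x: enter (0,4) at t=0.5427 ← occupied
  → r_6 = 0.5427
beam 7: φ=135°, α=255°
  dir = (cos 255°, sin 255°) = (-0.2588, -0.9659); from cell (1,4)
  next x-line at t=1.8159, next y-line at t=0.8386; Δt_x=3.8637, Δt_y=1.0353
    y: enter (1,3) at t=0.8386 ← occupied
  → r_7 = 0.8386

ranges = [7.7956, 0.3800, 0.1967, 0.2194, 0.4866, 0.5427, 0.8386]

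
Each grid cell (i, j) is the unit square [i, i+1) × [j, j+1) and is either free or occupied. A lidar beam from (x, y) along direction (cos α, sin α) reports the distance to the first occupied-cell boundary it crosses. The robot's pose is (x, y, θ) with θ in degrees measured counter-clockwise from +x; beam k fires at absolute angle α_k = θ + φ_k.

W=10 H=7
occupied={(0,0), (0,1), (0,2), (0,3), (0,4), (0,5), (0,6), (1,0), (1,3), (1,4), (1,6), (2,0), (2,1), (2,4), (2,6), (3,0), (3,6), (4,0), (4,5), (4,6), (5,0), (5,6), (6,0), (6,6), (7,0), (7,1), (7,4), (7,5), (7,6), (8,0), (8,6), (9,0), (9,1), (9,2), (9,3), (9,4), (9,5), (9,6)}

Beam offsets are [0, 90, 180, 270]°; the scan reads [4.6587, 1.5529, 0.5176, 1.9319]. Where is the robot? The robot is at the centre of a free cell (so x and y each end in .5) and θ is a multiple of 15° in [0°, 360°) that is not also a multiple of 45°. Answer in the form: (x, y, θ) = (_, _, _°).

Enumerate (i+0.5, j+0.5, θ) over the 32 free cells and 16 admissible headings. For each, cast all 4 beams and compare to the given ranges.
  (3.5, 5.5, 60°): beam 1 = 0.5774 ≠ 4.6587 ✗
  (6.5, 4.5, 60°): beam 1 = 1.0000 ≠ 4.6587 ✗
  (6.5, 3.5, 210°): beam 1 = 4.0415 ≠ 4.6587 ✗
  …
  (4.5, 1.5, 75°): r_1=4.6587, r_2=1.5529, r_3=0.5176, r_4=1.9319 — all match ✓
No second candidate reproduces the full scan.

(x, y, θ) = (4.5, 1.5, 75°)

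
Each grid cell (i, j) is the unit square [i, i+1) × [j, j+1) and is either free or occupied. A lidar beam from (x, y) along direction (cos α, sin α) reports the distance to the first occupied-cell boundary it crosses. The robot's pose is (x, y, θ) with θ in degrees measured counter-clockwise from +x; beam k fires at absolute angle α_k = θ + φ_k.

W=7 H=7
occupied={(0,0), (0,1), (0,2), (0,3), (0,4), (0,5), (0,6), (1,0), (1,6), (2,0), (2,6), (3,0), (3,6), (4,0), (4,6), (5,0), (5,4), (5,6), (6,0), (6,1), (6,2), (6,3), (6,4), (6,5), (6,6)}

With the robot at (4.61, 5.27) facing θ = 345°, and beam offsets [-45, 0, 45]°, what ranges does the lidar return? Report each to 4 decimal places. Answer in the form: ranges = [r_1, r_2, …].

ranges = [0.7800, 1.0432, 1.4600]

beam 1: φ=-45°, α=300°
  cosα=0.5000 sinα=-0.8660 | (4,5) | tMaxX 0.7800 tMaxY 0.3118 | tΔX 2.0000 tΔY 1.1547
    t=0.3118 [y] (4,4)
    t=0.7800 [x] (5,4) — stop
  → r_1 = 0.7800
beam 2: φ=0°, α=345°
  cosα=0.9659 sinα=-0.2588 | (4,5) | tMaxX 0.4038 tMaxY 1.0432 | tΔX 1.0353 tΔY 3.8637
    t=0.4038 [x] (5,5)
    t=1.0432 [y] (5,4) — stop
  → r_2 = 1.0432
beam 3: φ=45°, α=30°
  cosα=0.8660 sinα=0.5000 | (4,5) | tMaxX 0.4503 tMaxY 1.4600 | tΔX 1.1547 tΔY 2.0000
    t=0.4503 [x] (5,5)
    t=1.4600 [y] (5,6) — stop
  → r_3 = 1.4600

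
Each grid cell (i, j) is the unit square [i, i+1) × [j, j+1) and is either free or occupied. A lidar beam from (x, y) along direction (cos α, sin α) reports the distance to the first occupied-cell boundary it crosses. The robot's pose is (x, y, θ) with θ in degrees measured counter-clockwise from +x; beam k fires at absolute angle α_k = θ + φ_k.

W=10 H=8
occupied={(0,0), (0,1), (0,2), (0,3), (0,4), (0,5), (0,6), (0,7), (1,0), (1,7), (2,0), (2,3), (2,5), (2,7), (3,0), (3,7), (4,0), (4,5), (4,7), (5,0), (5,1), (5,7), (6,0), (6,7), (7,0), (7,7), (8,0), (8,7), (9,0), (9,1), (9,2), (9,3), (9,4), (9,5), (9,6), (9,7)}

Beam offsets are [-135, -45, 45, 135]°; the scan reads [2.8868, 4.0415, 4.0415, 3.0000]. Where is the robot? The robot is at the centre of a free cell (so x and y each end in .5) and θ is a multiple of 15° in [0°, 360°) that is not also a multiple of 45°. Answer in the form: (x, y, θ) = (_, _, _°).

The pose lattice has 44·16 = 704 candidates. Test each by forward raycasting.
  (6.5, 6.5, 300°): beam 1 = 1.9319 ≠ 2.8868 ✗
  (6.5, 3.5, 285°): beam 1 = 4.0415 ≠ 2.8868 ✗
  (7.5, 5.5, 30°): beam 1 = 4.6587 ≠ 2.8868 ✗
  (4.5, 3.5, 105°): beam 1 = 5.0000 ≠ 2.8868 ✗
  …
  (5.5, 3.5, 15°): r_1=2.8868, r_2=4.0415, r_3=4.0415, r_4=3.0000 — all match ✓
No second candidate reproduces the full scan.

(x, y, θ) = (5.5, 3.5, 15°)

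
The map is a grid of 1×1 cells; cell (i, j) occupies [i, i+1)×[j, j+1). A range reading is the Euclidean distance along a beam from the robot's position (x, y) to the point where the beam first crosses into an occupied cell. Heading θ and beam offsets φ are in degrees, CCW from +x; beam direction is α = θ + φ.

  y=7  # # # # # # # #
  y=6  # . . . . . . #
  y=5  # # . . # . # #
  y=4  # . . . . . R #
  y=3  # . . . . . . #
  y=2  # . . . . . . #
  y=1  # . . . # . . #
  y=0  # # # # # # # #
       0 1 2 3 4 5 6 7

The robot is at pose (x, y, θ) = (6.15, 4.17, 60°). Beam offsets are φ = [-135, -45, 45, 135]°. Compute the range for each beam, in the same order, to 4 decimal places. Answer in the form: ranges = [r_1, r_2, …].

beam 1: φ=-135°, α=285°
  cosα=0.2588 sinα=-0.9659 | (6,4) | tMaxX 3.2841 tMaxY 0.1760 | tΔX 3.8637 tΔY 1.0353
    t=0.1760 [y] (6,3)
    t=1.2113 [y] (6,2)
    t=2.2465 [y] (6,1)
    t=3.2818 [y] (6,0) — stop
  → r_1 = 3.2818
beam 2: φ=-45°, α=15°
  cosα=0.9659 sinα=0.2588 | (6,4) | tMaxX 0.8800 tMaxY 3.2069 | tΔX 1.0353 tΔY 3.8637
    t=0.8800 [x] (7,4) — stop
  → r_2 = 0.8800
beam 3: φ=45°, α=105°
  cosα=-0.2588 sinα=0.9659 | (6,4) | tMaxX 0.5796 tMaxY 0.8593 | tΔX 3.8637 tΔY 1.0353
    t=0.5796 [x] (5,4)
    t=0.8593 [y] (5,5)
    t=1.8946 [y] (5,6)
    t=2.9298 [y] (5,7) — stop
  → r_3 = 2.9298
beam 4: φ=135°, α=195°
  cosα=-0.9659 sinα=-0.2588 | (6,4) | tMaxX 0.1553 tMaxY 0.6568 | tΔX 1.0353 tΔY 3.8637
    t=0.1553 [x] (5,4)
    t=0.6568 [y] (5,3)
    t=1.1906 [x] (4,3)
    t=2.2258 [x] (3,3)
    t=3.2611 [x] (2,3)
    t=4.2964 [x] (1,3)
    t=4.5205 [y] (1,2)
    t=5.3317 [x] (0,2) — stop
  → r_4 = 5.3317

ranges = [3.2818, 0.8800, 2.9298, 5.3317]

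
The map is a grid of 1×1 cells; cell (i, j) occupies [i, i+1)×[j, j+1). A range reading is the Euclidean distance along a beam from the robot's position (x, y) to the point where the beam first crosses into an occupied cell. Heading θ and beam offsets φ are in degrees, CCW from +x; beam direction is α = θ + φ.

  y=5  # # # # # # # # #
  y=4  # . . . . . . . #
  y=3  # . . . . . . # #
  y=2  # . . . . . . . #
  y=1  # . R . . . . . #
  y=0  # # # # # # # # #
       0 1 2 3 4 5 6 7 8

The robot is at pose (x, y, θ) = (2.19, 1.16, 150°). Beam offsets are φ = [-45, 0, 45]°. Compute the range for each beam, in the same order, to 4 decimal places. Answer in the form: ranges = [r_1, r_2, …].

beam 1: φ=-45°, α=105°
  dir = (cos 105°, sin 105°) = (-0.2588, 0.9659); from cell (2,1)
  next x-line at t=0.7341, next y-line at t=0.8696; Δt_x=3.8637, Δt_y=1.0353
    x: enter (1,1) at t=0.7341
    y: enter (1,2) at t=0.8696
    y: enter (1,3) at t=1.9049
    y: enter (1,4) at t=2.9402
    y: enter (1,5) at t=3.9755 ← occupied
  → r_1 = 3.9755
beam 2: φ=0°, α=150°
  dir = (cos 150°, sin 150°) = (-0.8660, 0.5000); from cell (2,1)
  next x-line at t=0.2194, next y-line at t=1.6800; Δt_x=1.1547, Δt_y=2.0000
    x: enter (1,1) at t=0.2194
    x: enter (0,1) at t=1.3741 ← occupied
  → r_2 = 1.3741
beam 3: φ=45°, α=195°
  dir = (cos 195°, sin 195°) = (-0.9659, -0.2588); from cell (2,1)
  next x-line at t=0.1967, next y-line at t=0.6182; Δt_x=1.0353, Δt_y=3.8637
    x: enter (1,1) at t=0.1967
    y: enter (1,0) at t=0.6182 ← occupied
  → r_3 = 0.6182

ranges = [3.9755, 1.3741, 0.6182]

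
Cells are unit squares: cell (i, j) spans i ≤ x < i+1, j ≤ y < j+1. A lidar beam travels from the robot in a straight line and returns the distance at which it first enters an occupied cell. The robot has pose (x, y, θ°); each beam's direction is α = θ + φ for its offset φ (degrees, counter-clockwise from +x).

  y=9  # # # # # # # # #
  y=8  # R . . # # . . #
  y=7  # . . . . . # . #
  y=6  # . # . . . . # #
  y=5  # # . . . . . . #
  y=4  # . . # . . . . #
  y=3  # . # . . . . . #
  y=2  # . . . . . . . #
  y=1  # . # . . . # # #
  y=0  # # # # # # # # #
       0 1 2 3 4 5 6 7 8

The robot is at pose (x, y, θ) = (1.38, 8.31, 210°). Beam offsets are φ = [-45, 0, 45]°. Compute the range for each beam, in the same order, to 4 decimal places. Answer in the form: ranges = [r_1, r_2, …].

ranges = [0.3934, 0.4388, 1.4682]

beam 1: φ=-45°, α=165°
  direction (-0.9659, 0.2588); cell (1,8); t to first gridline: x 0.3934, y 2.6660 (then +1.0353 / +3.8637)
    (0,8) via x @ 0.3934  # hit
  → r_1 = 0.3934
beam 2: φ=0°, α=210°
  direction (-0.8660, -0.5000); cell (1,8); t to first gridline: x 0.4388, y 0.6200 (then +1.1547 / +2.0000)
    (0,8) via x @ 0.4388  # hit
  → r_2 = 0.4388
beam 3: φ=45°, α=255°
  direction (-0.2588, -0.9659); cell (1,8); t to first gridline: x 1.4682, y 0.3209 (then +3.8637 / +1.0353)
    (1,7) via y @ 0.3209
    (1,6) via y @ 1.3562
    (0,6) via x @ 1.4682  # hit
  → r_3 = 1.4682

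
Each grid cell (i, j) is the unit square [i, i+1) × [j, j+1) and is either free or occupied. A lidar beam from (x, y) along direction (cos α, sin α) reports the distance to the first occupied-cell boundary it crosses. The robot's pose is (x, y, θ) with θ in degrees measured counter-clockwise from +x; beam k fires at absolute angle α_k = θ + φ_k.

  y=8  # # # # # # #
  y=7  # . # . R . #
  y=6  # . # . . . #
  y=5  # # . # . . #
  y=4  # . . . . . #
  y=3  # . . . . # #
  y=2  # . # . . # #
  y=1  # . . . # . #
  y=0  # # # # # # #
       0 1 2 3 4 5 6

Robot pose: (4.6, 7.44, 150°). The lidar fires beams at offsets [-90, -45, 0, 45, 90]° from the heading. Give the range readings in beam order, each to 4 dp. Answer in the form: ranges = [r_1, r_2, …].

ranges = [0.6466, 0.5798, 1.1200, 1.6564, 1.6628]

beam 1: φ=-90°, α=60°
  d=(0.5000,0.8660)  start (4,7)  tX=0.8000 tY=0.6466  stride 1/|dx|=2.0000 1/|dy|=1.1547
    cross y-line → (4,8), t=0.6466 (wall)
  → r_1 = 0.6466
beam 2: φ=-45°, α=105°
  d=(-0.2588,0.9659)  start (4,7)  tX=2.3182 tY=0.5798  stride 1/|dx|=3.8637 1/|dy|=1.0353
    cross y-line → (4,8), t=0.5798 (wall)
  → r_2 = 0.5798
beam 3: φ=0°, α=150°
  d=(-0.8660,0.5000)  start (4,7)  tX=0.6928 tY=1.1200  stride 1/|dx|=1.1547 1/|dy|=2.0000
    cross x-line → (3,7), t=0.6928
    cross y-line → (3,8), t=1.1200 (wall)
  → r_3 = 1.1200
beam 4: φ=45°, α=195°
  d=(-0.9659,-0.2588)  start (4,7)  tX=0.6212 tY=1.7000  stride 1/|dx|=1.0353 1/|dy|=3.8637
    cross x-line → (3,7), t=0.6212
    cross x-line → (2,7), t=1.6564 (wall)
  → r_4 = 1.6564
beam 5: φ=90°, α=240°
  d=(-0.5000,-0.8660)  start (4,7)  tX=1.2000 tY=0.5081  stride 1/|dx|=2.0000 1/|dy|=1.1547
    cross y-line → (4,6), t=0.5081
    cross x-line → (3,6), t=1.2000
    cross y-line → (3,5), t=1.6628 (wall)
  → r_5 = 1.6628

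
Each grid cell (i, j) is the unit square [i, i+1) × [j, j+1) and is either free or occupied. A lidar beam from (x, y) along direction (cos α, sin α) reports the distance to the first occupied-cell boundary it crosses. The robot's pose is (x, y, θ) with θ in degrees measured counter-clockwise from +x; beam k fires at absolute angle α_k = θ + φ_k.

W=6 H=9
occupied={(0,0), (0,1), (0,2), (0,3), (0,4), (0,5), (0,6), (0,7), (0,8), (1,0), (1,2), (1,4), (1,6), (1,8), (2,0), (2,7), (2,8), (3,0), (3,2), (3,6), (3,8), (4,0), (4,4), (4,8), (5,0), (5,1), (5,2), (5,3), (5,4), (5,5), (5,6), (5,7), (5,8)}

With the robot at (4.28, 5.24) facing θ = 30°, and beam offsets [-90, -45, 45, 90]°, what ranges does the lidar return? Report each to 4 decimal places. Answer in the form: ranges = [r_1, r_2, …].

beam 1: φ=-90°, α=300°
  cosα=0.5000 sinα=-0.8660 | (4,5) | tMaxX 1.4400 tMaxY 0.2771 | tΔX 2.0000 tΔY 1.1547
    t=0.2771 [y] (4,4) — stop
  → r_1 = 0.2771
beam 2: φ=-45°, α=345°
  cosα=0.9659 sinα=-0.2588 | (4,5) | tMaxX 0.7454 tMaxY 0.9273 | tΔX 1.0353 tΔY 3.8637
    t=0.7454 [x] (5,5) — stop
  → r_2 = 0.7454
beam 3: φ=45°, α=75°
  cosα=0.2588 sinα=0.9659 | (4,5) | tMaxX 2.7819 tMaxY 0.7868 | tΔX 3.8637 tΔY 1.0353
    t=0.7868 [y] (4,6)
    t=1.8221 [y] (4,7)
    t=2.7819 [x] (5,7) — stop
  → r_3 = 2.7819
beam 4: φ=90°, α=120°
  cosα=-0.5000 sinα=0.8660 | (4,5) | tMaxX 0.5600 tMaxY 0.8776 | tΔX 2.0000 tΔY 1.1547
    t=0.5600 [x] (3,5)
    t=0.8776 [y] (3,6) — stop
  → r_4 = 0.8776

ranges = [0.2771, 0.7454, 2.7819, 0.8776]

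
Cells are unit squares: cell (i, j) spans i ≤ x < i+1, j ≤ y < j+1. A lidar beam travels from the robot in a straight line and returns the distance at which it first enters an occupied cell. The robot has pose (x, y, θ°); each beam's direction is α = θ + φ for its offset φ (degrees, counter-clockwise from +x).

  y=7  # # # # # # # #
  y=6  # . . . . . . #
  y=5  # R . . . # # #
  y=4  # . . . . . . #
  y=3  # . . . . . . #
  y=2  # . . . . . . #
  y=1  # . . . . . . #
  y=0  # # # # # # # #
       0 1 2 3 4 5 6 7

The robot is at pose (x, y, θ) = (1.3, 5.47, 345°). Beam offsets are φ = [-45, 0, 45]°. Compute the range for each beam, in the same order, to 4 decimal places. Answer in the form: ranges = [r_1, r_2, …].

ranges = [5.1615, 5.9011, 3.0600]

beam 1: φ=-45°, α=300°
  dir = (cos 300°, sin 300°) = (0.5000, -0.8660); from cell (1,5)
  next x-line at t=1.4000, next y-line at t=0.5427; Δt_x=2.0000, Δt_y=1.1547
    y: enter (1,4) at t=0.5427
    x: enter (2,4) at t=1.4000
    y: enter (2,3) at t=1.6974
    y: enter (2,2) at t=2.8521
    x: enter (3,2) at t=3.4000
    y: enter (3,1) at t=4.0068
    y: enter (3,0) at t=5.1615 ← occupied
  → r_1 = 5.1615
beam 2: φ=0°, α=345°
  dir = (cos 345°, sin 345°) = (0.9659, -0.2588); from cell (1,5)
  next x-line at t=0.7247, next y-line at t=1.8159; Δt_x=1.0353, Δt_y=3.8637
    x: enter (2,5) at t=0.7247
    x: enter (3,5) at t=1.7600
    y: enter (3,4) at t=1.8159
    x: enter (4,4) at t=2.7952
    x: enter (5,4) at t=3.8305
    x: enter (6,4) at t=4.8658
    y: enter (6,3) at t=5.6796
    x: enter (7,3) at t=5.9011 ← occupied
  → r_2 = 5.9011
beam 3: φ=45°, α=30°
  dir = (cos 30°, sin 30°) = (0.8660, 0.5000); from cell (1,5)
  next x-line at t=0.8083, next y-line at t=1.0600; Δt_x=1.1547, Δt_y=2.0000
    x: enter (2,5) at t=0.8083
    y: enter (2,6) at t=1.0600
    x: enter (3,6) at t=1.9630
    y: enter (3,7) at t=3.0600 ← occupied
  → r_3 = 3.0600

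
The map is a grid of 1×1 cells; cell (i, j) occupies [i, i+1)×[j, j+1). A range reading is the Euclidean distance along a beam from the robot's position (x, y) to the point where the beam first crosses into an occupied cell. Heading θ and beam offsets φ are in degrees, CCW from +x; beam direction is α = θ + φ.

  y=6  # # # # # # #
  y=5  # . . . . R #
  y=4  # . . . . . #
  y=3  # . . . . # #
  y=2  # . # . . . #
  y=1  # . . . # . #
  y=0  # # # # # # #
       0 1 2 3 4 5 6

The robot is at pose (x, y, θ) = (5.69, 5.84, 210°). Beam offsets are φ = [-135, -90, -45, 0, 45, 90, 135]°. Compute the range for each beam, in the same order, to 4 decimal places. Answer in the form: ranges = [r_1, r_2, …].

beam 1: φ=-135°, α=75°
  direction (0.2588, 0.9659); cell (5,5); t to first gridline: x 1.1977, y 0.1656 (then +3.8637 / +1.0353)
    (5,6) via y @ 0.1656  # hit
  → r_1 = 0.1656
beam 2: φ=-90°, α=120°
  direction (-0.5000, 0.8660); cell (5,5); t to first gridline: x 1.3800, y 0.1848 (then +2.0000 / +1.1547)
    (5,6) via y @ 0.1848  # hit
  → r_2 = 0.1848
beam 3: φ=-45°, α=165°
  direction (-0.9659, 0.2588); cell (5,5); t to first gridline: x 0.7143, y 0.6182 (then +1.0353 / +3.8637)
    (5,6) via y @ 0.6182  # hit
  → r_3 = 0.6182
beam 4: φ=0°, α=210°
  direction (-0.8660, -0.5000); cell (5,5); t to first gridline: x 0.7967, y 1.6800 (then +1.1547 / +2.0000)
    (4,5) via x @ 0.7967
    (4,4) via y @ 1.6800
    (3,4) via x @ 1.9514
    (2,4) via x @ 3.1061
    (2,3) via y @ 3.6800
    (1,3) via x @ 4.2608
    (0,3) via x @ 5.4155  # hit
  → r_4 = 5.4155
beam 5: φ=45°, α=255°
  direction (-0.2588, -0.9659); cell (5,5); t to first gridline: x 2.6660, y 0.8696 (then +3.8637 / +1.0353)
    (5,4) via y @ 0.8696
    (5,3) via y @ 1.9049  # hit
  → r_5 = 1.9049
beam 6: φ=90°, α=300°
  direction (0.5000, -0.8660); cell (5,5); t to first gridline: x 0.6200, y 0.9699 (then +2.0000 / +1.1547)
    (6,5) via x @ 0.6200  # hit
  → r_6 = 0.6200
beam 7: φ=135°, α=345°
  direction (0.9659, -0.2588); cell (5,5); t to first gridline: x 0.3209, y 3.2455 (then +1.0353 / +3.8637)
    (6,5) via x @ 0.3209  # hit
  → r_7 = 0.3209

ranges = [0.1656, 0.1848, 0.6182, 5.4155, 1.9049, 0.6200, 0.3209]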